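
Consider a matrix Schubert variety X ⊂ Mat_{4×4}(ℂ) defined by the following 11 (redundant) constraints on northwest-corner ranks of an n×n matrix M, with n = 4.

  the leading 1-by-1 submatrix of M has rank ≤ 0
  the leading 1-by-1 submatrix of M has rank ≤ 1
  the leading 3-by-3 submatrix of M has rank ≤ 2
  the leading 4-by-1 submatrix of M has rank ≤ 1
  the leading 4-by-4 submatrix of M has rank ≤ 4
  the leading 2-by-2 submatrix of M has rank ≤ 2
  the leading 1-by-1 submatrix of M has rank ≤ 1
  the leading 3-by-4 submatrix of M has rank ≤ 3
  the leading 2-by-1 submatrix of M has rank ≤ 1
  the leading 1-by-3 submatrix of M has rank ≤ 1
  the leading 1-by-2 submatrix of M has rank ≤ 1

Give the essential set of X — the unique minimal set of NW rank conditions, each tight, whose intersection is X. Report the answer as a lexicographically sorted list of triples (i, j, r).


Reconstructing r_w from the 11 given conditions:

  0, 1, 1, 1
  1, 2, 2, 2
  1, 2, 2, 3
  1, 2, 3, 4

second differences of R give the permutation w = (2, 1, 4, 3).

|D(w)|=2, |Ess(w)|=2:

[(1, 1, 0), (3, 3, 2)]


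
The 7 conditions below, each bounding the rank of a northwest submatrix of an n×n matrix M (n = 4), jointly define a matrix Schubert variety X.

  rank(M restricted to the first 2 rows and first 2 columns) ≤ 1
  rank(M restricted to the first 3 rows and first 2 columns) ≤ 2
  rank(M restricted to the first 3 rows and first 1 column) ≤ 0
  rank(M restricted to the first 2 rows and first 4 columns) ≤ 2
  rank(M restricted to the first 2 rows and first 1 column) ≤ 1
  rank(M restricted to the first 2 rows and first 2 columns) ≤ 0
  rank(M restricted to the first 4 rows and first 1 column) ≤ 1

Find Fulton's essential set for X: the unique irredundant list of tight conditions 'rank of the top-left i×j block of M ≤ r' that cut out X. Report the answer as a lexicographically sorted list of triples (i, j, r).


Recovering R(i,j) via the rank-extension bound from the 7 conditions:

  R[1]: 0  0  1  1
  R[2]: 0  0  1  2
  R[3]: 0  1  2  3
  R[4]: 1  2  3  4

giving w = (3, 4, 2, 1) via Δ²R.

Rothe diagram D(w) (5 cells), 2 SE-corners (essential conditions):

[(2, 2, 0), (3, 1, 0)]


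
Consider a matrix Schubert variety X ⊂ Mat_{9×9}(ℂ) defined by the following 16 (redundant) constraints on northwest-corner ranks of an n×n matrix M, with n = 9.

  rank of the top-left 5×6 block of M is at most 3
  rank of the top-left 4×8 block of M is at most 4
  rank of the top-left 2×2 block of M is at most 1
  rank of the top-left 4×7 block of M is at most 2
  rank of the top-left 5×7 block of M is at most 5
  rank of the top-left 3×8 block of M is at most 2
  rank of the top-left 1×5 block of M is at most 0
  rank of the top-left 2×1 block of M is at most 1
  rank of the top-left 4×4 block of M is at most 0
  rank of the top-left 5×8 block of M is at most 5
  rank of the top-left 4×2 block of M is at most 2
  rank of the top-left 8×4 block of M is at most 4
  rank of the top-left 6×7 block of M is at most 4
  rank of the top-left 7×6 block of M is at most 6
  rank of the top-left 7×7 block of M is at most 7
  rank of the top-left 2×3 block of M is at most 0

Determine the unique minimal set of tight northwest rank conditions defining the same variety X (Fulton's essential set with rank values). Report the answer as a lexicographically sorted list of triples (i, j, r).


The tightest implied rank at each (i,j), from the 16 conditions:

  0 0 0 0 0 1 1 1 1
  0 0 0 0 1 2 2 2 2
  0 0 0 0 1 2 2 2 3
  0 0 0 0 1 2 2 3 4
  1 1 1 1 2 3 3 4 5
  1 2 2 2 3 4 4 5 6
  1 2 3 3 4 5 5 6 7
  1 2 3 4 5 6 6 7 8
  1 2 3 4 5 6 7 8 9

reading off 1-entries of Δ²R: w = (6, 5, 9, 8, 1, 2, 3, 4, 7).

4 SE-corners of the 20-cell Rothe diagram give Ess(w):

[(1, 5, 0), (3, 8, 2), (4, 4, 0), (4, 7, 2)]


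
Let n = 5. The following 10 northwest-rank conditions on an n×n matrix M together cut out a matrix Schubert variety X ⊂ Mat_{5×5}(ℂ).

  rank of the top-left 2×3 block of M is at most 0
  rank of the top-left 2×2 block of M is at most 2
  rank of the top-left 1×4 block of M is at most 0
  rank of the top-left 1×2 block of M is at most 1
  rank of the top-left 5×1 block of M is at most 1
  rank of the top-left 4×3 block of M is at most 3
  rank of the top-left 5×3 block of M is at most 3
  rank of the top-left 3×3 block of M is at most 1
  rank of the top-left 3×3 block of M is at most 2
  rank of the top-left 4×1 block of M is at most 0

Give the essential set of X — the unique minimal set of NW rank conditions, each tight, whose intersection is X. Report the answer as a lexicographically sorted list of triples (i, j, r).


Rank table r_w(5×5) implied by the 10 constraints:

  row 1: 0 | 0 | 0 | 0 | 1
  row 2: 0 | 0 | 0 | 1 | 2
  row 3: 0 | 1 | 1 | 2 | 3
  row 4: 0 | 1 | 2 | 3 | 4
  row 5: 1 | 2 | 3 | 4 | 5

giving w = (5, 4, 2, 3, 1) via Δ²R.

Fulton essential set (3 of the 9 Rothe cells):

[(1, 4, 0), (2, 3, 0), (4, 1, 0)]


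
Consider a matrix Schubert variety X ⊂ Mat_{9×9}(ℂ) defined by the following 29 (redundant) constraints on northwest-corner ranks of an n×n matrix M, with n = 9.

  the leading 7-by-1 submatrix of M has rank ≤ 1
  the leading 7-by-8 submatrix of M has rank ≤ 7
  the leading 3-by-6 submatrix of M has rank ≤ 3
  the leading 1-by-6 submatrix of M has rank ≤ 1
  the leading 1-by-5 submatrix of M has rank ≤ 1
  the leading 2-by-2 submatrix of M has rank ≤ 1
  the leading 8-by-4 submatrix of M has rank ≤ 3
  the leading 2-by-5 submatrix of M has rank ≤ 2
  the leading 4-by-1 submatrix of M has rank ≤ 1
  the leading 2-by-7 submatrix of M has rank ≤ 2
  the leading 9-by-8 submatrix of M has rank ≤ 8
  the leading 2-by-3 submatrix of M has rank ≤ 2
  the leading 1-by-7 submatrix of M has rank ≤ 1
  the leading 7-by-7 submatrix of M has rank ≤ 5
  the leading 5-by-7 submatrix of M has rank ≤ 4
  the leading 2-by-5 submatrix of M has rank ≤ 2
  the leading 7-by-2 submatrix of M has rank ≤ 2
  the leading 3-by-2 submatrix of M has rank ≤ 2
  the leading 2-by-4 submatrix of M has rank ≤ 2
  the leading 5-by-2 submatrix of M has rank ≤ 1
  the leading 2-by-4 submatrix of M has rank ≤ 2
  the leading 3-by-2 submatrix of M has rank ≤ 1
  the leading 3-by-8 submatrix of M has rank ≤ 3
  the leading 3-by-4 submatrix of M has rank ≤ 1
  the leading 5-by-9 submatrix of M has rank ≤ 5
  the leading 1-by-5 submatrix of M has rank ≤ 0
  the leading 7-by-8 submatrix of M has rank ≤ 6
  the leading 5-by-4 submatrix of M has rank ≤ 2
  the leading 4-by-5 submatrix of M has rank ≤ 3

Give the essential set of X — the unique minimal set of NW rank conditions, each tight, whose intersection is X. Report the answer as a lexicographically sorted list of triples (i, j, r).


Propagating the 29 rank bounds to every northwest block:

  0, 0, 0, 0, 0, 1, 1, 1, 1
  1, 1, 1, 1, 1, 2, 2, 2, 2
  1, 1, 1, 1, 2, 3, 3, 3, 3
  1, 1, 2, 2, 3, 4, 4, 4, 4
  1, 1, 2, 2, 3, 4, 4, 5, 5
  1, 2, 3, 3, 4, 5, 5, 6, 6
  1, 2, 3, 3, 4, 5, 5, 6, 7
  1, 2, 3, 3, 4, 5, 6, 7, 8
  1, 2, 3, 4, 5, 6, 7, 8, 9

hence w(1..9) = (6, 1, 5, 3, 8, 2, 9, 7, 4).

D(w) has 15 cells with 7 SE-corners; essential set:

[(1, 5, 0), (3, 4, 1), (5, 2, 1), (5, 4, 2), (5, 7, 4), (7, 7, 5), (8, 4, 3)]


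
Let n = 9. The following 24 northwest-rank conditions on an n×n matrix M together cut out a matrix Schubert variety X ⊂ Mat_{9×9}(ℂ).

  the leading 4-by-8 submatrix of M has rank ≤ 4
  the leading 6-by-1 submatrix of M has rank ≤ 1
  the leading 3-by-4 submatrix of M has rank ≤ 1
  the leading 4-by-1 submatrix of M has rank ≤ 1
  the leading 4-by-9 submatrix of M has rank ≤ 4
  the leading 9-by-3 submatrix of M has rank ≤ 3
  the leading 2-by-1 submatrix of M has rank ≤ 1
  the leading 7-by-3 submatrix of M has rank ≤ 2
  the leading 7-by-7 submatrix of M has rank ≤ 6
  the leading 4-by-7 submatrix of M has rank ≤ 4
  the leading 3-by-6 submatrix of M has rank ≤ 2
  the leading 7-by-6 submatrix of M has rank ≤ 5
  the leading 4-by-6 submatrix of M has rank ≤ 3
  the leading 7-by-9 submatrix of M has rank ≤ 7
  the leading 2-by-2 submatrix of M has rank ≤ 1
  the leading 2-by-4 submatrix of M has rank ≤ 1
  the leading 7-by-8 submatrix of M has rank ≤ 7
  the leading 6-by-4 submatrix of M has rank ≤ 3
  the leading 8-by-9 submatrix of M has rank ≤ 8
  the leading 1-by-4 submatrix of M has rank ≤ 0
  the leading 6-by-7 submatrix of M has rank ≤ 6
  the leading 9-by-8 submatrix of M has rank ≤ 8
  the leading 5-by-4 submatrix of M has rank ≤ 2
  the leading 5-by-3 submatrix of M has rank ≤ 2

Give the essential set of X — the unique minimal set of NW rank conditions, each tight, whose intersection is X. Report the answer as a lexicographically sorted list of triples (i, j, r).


Recovering R(i,j) via the rank-extension bound from the 24 conditions:

  row 1: 0 | 0 | 0 | 0 | 1 | 1 | 1 | 1 | 1
  row 2: 1 | 1 | 1 | 1 | 2 | 2 | 2 | 2 | 2
  row 3: 1 | 1 | 1 | 1 | 2 | 2 | 3 | 3 | 3
  row 4: 1 | 2 | 2 | 2 | 3 | 3 | 4 | 4 | 4
  row 5: 1 | 2 | 2 | 2 | 3 | 4 | 5 | 5 | 5
  row 6: 1 | 2 | 2 | 3 | 4 | 5 | 6 | 6 | 6
  row 7: 1 | 2 | 2 | 3 | 4 | 5 | 6 | 7 | 7
  row 8: 1 | 2 | 3 | 4 | 5 | 6 | 7 | 8 | 8
  row 9: 1 | 2 | 3 | 4 | 5 | 6 | 7 | 8 | 9

so w = (5, 1, 7, 2, 6, 4, 8, 3, 9).

ℓ(w)=12; the 5 essential cells (i,j,r):

[(1, 4, 0), (3, 4, 1), (3, 6, 2), (5, 4, 2), (7, 3, 2)]


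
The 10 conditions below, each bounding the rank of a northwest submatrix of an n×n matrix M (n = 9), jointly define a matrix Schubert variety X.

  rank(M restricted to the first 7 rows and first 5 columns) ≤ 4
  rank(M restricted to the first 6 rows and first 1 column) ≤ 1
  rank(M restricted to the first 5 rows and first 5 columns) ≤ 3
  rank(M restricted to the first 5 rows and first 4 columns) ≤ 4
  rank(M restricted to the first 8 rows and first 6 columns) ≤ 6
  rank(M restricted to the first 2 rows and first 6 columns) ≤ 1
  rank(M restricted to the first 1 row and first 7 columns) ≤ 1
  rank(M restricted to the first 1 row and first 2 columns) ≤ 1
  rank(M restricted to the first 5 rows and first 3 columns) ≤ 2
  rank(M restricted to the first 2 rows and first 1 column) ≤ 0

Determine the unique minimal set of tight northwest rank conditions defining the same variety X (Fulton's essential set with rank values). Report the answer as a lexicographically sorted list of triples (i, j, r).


Reconstructing r_w from the 10 given conditions:

  R[1]: 0  1  1  1  1  1  1  1  1
  R[2]: 0  1  1  1  1  1  2  2  2
  R[3]: 1  2  2  2  2  2  3  3  3
  R[4]: 1  2  2  3  3  3  4  4  4
  R[5]: 1  2  2  3  3  4  5  5  5
  R[6]: 1  2  3  4  4  5  6  6  6
  R[7]: 1  2  3  4  4  5  6  7  7
  R[8]: 1  2  3  4  5  6  7  8  8
  R[9]: 1  2  3  4  5  6  7  8  9

second differences of R give the permutation w = (2, 7, 1, 4, 6, 3, 8, 5, 9).

D(w) has 10 cells with 5 SE-corners; essential set:

[(2, 1, 0), (2, 6, 1), (5, 3, 2), (5, 5, 3), (7, 5, 4)]


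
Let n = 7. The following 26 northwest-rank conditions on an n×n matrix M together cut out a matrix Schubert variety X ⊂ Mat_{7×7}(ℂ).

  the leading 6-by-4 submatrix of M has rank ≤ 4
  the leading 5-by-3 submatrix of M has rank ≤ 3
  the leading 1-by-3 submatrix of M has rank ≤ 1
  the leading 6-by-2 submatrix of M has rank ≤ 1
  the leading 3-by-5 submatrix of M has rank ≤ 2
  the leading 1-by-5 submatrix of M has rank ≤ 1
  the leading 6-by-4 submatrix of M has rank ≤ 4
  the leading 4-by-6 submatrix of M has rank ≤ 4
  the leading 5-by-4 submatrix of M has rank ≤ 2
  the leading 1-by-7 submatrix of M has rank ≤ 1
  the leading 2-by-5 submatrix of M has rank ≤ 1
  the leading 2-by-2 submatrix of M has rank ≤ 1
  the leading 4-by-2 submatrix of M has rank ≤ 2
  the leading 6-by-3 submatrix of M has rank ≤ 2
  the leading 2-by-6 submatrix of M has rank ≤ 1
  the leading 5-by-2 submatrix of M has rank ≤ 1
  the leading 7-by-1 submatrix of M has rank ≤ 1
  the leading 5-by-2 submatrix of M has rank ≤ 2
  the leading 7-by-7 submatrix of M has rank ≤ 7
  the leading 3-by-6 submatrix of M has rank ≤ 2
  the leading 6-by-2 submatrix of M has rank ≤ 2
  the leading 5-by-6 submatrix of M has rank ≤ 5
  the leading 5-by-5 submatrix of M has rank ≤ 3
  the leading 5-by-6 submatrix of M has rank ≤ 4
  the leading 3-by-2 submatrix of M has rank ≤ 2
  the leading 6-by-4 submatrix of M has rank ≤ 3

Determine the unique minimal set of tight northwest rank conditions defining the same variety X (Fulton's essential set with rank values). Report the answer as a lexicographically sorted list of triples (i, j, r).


Propagating the 26 rank bounds to every northwest block:

  row 1: 1  1  1  1  1  1  1
  row 2: 1  1  1  1  1  1  2
  row 3: 1  1  2  2  2  2  3
  row 4: 1  1  2  2  3  3  4
  row 5: 1  1  2  2  3  4  5
  row 6: 1  1  2  3  4  5  6
  row 7: 1  2  3  4  5  6  7

the unique w with this rank table is (1, 7, 3, 5, 6, 4, 2).

Rothe diagram D(w) (11 cells), 3 SE-corners (essential conditions):

[(2, 6, 1), (5, 4, 2), (6, 2, 1)]


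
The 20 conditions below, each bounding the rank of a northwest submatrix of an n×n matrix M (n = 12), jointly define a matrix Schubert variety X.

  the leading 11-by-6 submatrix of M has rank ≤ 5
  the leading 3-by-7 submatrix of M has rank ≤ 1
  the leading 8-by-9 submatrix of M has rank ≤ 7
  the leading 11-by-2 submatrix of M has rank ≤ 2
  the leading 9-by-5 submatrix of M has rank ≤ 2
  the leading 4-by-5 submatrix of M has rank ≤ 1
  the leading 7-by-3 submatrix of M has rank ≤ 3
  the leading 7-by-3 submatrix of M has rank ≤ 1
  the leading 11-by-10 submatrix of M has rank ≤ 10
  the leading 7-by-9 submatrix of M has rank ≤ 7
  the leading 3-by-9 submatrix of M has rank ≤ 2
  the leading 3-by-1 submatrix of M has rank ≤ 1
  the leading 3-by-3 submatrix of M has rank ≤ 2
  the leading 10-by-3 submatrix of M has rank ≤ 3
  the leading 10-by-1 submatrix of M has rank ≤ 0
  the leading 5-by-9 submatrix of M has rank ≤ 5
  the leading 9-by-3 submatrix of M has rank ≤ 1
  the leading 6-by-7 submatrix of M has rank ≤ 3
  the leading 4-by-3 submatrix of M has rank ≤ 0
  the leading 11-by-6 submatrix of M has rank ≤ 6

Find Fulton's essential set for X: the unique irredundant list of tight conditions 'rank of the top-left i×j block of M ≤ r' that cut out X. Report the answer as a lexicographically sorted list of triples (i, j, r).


Computing R[i][j] = min implied NW-rank bound (n=12, 20 conditions):

  row 1: 0, 0, 0, 1, 1, 1, 1, 1, 1, 1, 1, 1
  row 2: 0, 0, 0, 1, 1, 1, 1, 2, 2, 2, 2, 2
  row 3: 0, 0, 0, 1, 1, 1, 1, 2, 2, 3, 3, 3
  row 4: 0, 0, 0, 1, 1, 2, 2, 3, 3, 4, 4, 4
  row 5: 0, 1, 1, 2, 2, 3, 3, 4, 4, 5, 5, 5
  row 6: 0, 1, 1, 2, 2, 3, 3, 4, 5, 6, 6, 6
  row 7: 0, 1, 1, 2, 2, 3, 4, 5, 6, 7, 7, 7
  row 8: 0, 1, 1, 2, 2, 3, 4, 5, 6, 7, 8, 8
  row 9: 0, 1, 1, 2, 2, 3, 4, 5, 6, 7, 8, 9
  row 10: 0, 1, 2, 3, 3, 4, 5, 6, 7, 8, 9, 10
  row 11: 1, 2, 3, 4, 4, 5, 6, 7, 8, 9, 10, 11
  row 12: 1, 2, 3, 4, 5, 6, 7, 8, 9, 10, 11, 12

so w = (4, 8, 10, 6, 2, 9, 7, 11, 12, 3, 1, 5).

ℓ(w)=35; the 8 essential cells (i,j,r):

[(3, 7, 1), (3, 9, 2), (4, 3, 0), (4, 5, 1), (6, 7, 3), (9, 3, 1), (9, 5, 2), (10, 1, 0)]


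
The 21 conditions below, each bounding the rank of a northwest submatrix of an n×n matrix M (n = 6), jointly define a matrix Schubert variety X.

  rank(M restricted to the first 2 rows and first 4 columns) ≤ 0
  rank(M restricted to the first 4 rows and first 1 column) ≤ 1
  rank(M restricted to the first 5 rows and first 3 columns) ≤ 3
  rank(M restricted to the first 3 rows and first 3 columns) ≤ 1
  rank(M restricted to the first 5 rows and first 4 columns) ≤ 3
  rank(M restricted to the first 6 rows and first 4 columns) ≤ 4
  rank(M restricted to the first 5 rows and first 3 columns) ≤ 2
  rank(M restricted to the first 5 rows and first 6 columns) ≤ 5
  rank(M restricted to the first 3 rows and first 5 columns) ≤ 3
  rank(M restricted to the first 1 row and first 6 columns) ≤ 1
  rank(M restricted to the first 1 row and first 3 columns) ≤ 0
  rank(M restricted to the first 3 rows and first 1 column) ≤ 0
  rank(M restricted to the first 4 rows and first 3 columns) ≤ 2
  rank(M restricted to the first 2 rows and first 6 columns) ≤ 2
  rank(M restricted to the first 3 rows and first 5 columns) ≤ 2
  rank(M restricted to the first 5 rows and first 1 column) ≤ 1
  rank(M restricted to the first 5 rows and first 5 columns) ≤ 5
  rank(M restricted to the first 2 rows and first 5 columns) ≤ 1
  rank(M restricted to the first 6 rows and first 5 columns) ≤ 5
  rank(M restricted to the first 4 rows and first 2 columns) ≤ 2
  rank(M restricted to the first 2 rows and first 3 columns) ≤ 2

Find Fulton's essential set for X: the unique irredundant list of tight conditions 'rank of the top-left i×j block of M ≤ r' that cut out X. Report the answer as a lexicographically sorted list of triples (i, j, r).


Recovering R(i,j) via the rank-extension bound from the 21 conditions:

  0  0  0  0  1  1
  0  0  0  0  1  2
  0  1  1  1  2  3
  1  2  2  2  3  4
  1  2  2  3  4  5
  1  2  3  4  5  6

so w = (5, 6, 2, 1, 4, 3).

Fulton essential set (3 of the 10 Rothe cells):

[(2, 4, 0), (3, 1, 0), (5, 3, 2)]


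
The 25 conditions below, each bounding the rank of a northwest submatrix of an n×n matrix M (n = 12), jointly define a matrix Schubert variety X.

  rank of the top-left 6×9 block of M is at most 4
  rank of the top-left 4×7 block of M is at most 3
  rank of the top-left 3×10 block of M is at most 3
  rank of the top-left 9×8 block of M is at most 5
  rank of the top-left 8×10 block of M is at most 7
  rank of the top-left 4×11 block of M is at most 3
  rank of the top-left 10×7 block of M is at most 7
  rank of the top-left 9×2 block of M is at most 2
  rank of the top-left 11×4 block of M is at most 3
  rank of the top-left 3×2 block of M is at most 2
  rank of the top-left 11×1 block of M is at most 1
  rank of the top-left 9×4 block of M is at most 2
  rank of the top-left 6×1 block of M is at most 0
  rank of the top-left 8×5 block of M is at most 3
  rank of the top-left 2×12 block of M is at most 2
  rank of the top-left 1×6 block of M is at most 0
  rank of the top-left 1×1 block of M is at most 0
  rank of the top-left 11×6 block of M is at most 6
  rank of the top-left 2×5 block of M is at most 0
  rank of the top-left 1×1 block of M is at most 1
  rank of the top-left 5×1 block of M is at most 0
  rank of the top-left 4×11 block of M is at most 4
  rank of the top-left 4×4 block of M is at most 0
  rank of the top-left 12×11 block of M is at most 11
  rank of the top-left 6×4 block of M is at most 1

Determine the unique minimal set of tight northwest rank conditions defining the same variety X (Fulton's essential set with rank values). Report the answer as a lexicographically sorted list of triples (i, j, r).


The tightest implied rank at each (i,j), from the 25 conditions:

  row 1: 0 0 0 0 0 0 1 1 1 1 1 1
  row 2: 0 0 0 0 0 1 2 2 2 2 2 2
  row 3: 0 0 0 0 1 2 3 3 3 3 3 3
  row 4: 0 0 0 0 1 2 3 3 3 3 3 4
  row 5: 0 1 1 1 2 3 4 4 4 4 4 5
  row 6: 0 1 1 1 2 3 4 4 4 5 5 6
  row 7: 1 2 2 2 3 4 5 5 5 6 6 7
  row 8: 1 2 2 2 3 4 5 5 6 7 7 8
  row 9: 1 2 2 2 3 4 5 5 6 7 8 9
  row 10: 1 2 3 3 4 5 6 6 7 8 9 10
  row 11: 1 2 3 3 4 5 6 7 8 9 10 11
  row 12: 1 2 3 4 5 6 7 8 9 10 11 12

second differences of R give the permutation w = (7, 6, 5, 12, 2, 10, 1, 9, 11, 3, 8, 4).

Rothe diagram D(w) (36 cells), 10 SE-corners (essential conditions):

[(1, 6, 0), (2, 5, 0), (4, 4, 0), (4, 11, 3), (6, 1, 0), (6, 4, 1), (6, 9, 4), (9, 4, 2), (9, 8, 5), (11, 4, 3)]


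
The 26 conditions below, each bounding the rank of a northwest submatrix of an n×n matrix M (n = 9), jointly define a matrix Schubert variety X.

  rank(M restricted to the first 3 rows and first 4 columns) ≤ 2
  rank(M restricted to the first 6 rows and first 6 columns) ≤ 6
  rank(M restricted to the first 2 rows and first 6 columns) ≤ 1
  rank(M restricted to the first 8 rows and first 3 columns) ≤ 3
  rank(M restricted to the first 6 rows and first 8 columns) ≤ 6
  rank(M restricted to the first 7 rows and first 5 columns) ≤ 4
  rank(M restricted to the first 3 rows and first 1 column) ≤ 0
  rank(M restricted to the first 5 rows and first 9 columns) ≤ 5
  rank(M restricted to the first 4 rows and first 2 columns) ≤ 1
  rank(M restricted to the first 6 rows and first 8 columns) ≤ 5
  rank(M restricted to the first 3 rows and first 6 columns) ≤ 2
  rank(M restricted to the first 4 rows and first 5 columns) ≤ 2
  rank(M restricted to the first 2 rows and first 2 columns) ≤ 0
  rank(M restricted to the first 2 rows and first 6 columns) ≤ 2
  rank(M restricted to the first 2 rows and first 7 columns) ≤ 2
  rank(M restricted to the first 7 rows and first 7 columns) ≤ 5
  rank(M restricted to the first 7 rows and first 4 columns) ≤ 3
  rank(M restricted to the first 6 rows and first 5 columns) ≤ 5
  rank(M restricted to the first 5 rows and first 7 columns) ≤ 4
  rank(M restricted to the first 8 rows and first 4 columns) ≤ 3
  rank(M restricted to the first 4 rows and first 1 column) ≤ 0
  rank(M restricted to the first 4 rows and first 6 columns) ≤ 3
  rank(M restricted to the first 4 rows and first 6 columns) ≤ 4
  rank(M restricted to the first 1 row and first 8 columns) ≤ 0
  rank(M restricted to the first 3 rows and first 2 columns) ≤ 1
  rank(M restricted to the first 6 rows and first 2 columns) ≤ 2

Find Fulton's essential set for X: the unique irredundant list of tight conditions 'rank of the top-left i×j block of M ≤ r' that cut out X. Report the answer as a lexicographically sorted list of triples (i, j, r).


Reconstructing r_w from the 26 given conditions:

  i=1: 0 0 0 0 0 0 0 0 1
  i=2: 0 0 1 1 1 1 1 1 2
  i=3: 0 1 2 2 2 2 2 2 3
  i=4: 0 1 2 2 2 3 3 3 4
  i=5: 1 2 3 3 3 4 4 4 5
  i=6: 1 2 3 3 4 5 5 5 6
  i=7: 1 2 3 3 4 5 5 6 7
  i=8: 1 2 3 3 4 5 6 7 8
  i=9: 1 2 3 4 5 6 7 8 9

hence w(1..9) = (9, 3, 2, 6, 1, 5, 8, 7, 4).

Rothe diagram D(w) (18 cells), 6 SE-corners (essential conditions):

[(1, 8, 0), (2, 2, 0), (4, 1, 0), (4, 5, 2), (7, 7, 5), (8, 4, 3)]


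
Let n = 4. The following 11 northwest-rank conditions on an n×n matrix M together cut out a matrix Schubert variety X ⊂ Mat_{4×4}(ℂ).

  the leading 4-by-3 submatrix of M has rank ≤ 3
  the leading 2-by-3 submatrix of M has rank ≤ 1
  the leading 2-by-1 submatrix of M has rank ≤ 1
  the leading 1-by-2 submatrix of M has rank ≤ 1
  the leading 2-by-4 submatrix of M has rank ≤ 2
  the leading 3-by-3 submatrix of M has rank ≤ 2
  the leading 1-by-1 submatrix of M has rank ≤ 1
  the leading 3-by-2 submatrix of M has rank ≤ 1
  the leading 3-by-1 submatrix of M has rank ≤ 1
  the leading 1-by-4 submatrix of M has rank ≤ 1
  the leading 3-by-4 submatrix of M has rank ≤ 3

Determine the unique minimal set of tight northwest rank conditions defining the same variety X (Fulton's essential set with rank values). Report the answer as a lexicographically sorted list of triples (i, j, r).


Reconstructing r_w from the 11 given conditions:

  i=1: 1  1  1  1
  i=2: 1  1  1  2
  i=3: 1  1  2  3
  i=4: 1  2  3  4

reading off 1-entries of Δ²R: w = (1, 4, 3, 2).

D(w) has 3 cells with 2 SE-corners; essential set:

[(2, 3, 1), (3, 2, 1)]


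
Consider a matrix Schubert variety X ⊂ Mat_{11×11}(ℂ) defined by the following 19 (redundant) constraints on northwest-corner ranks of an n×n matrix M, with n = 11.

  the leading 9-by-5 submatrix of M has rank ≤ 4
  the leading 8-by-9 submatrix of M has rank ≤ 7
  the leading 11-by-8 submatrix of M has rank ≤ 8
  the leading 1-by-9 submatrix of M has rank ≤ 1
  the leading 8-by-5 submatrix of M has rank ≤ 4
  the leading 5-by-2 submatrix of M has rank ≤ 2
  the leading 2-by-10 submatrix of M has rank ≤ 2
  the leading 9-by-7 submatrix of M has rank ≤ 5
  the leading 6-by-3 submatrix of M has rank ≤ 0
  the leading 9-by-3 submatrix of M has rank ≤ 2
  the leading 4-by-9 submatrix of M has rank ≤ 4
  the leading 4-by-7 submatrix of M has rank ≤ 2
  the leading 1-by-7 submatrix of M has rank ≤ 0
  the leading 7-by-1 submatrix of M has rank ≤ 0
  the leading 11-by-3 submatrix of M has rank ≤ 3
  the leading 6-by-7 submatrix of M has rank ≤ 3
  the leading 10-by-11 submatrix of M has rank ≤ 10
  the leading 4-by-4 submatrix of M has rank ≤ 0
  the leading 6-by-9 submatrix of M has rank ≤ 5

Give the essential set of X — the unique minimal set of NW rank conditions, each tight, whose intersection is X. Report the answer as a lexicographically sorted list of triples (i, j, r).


The tightest implied rank at each (i,j), from the 19 conditions:

  i=1: 0  0  0  0  0  0  0  1  1  1  1
  i=2: 0  0  0  0  1  1  1  2  2  2  2
  i=3: 0  0  0  0  1  2  2  3  3  3  3
  i=4: 0  0  0  0  1  2  2  3  4  4  4
  i=5: 0  0  0  1  2  3  3  4  5  5  5
  i=6: 0  0  0  1  2  3  3  4  5  6  6
  i=7: 0  1  1  2  3  4  4  5  6  7  7
  i=8: 1  2  2  3  4  5  5  6  7  8  8
  i=9: 1  2  2  3  4  5  5  6  7  8  9
  i=10: 1  2  3  4  5  6  6  7  8  9  10
  i=11: 1  2  3  4  5  6  7  8  9  10  11

giving w = (8, 5, 6, 9, 4, 10, 2, 1, 11, 3, 7) via Δ²R.

8 SE-corners of the 30-cell Rothe diagram give Ess(w):

[(1, 7, 0), (4, 4, 0), (4, 7, 2), (6, 3, 0), (6, 7, 3), (7, 1, 0), (9, 3, 2), (9, 7, 5)]


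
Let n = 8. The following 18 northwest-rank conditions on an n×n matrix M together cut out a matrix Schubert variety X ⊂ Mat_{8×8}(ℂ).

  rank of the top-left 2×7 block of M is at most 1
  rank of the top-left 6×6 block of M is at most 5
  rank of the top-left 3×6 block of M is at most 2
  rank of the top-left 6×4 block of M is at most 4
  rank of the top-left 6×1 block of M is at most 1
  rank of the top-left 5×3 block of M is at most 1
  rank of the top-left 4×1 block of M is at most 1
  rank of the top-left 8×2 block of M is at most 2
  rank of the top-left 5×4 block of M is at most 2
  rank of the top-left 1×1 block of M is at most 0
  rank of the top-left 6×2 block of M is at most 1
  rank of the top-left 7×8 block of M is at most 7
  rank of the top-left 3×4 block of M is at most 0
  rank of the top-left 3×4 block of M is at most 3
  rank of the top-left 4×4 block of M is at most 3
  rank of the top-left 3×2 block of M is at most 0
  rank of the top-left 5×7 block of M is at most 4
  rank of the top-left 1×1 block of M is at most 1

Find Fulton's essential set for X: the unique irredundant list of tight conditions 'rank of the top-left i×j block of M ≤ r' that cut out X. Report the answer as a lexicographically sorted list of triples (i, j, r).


Recovering R(i,j) via the rank-extension bound from the 18 conditions:

  row 1: 0 0 0 0 1 1 1 1
  row 2: 0 0 0 0 1 1 1 2
  row 3: 0 0 0 0 1 2 2 3
  row 4: 1 1 1 1 2 3 3 4
  row 5: 1 1 1 2 3 4 4 5
  row 6: 1 1 2 3 4 5 5 6
  row 7: 1 2 3 4 5 6 6 7
  row 8: 1 2 3 4 5 6 7 8

the unique w with this rank table is (5, 8, 6, 1, 4, 3, 2, 7).

4 SE-corners of the 17-cell Rothe diagram give Ess(w):

[(2, 7, 1), (3, 4, 0), (5, 3, 1), (6, 2, 1)]


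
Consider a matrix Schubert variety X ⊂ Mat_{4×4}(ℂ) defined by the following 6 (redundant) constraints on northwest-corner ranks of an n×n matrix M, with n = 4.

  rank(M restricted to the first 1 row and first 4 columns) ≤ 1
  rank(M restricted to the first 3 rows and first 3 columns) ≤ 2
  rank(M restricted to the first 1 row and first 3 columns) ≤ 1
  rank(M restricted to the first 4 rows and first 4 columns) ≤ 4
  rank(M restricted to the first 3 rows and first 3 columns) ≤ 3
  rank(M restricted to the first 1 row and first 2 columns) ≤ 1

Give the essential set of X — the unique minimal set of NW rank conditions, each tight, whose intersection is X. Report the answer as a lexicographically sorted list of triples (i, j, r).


Computing R[i][j] = min implied NW-rank bound (n=4, 6 conditions):

  i=1: 1 | 1 | 1 | 1
  i=2: 1 | 2 | 2 | 2
  i=3: 1 | 2 | 2 | 3
  i=4: 1 | 2 | 3 | 4

second differences of R give the permutation w = (1, 2, 4, 3).

D(w) has 1 cell with 1 SE-corner; essential set:

[(3, 3, 2)]


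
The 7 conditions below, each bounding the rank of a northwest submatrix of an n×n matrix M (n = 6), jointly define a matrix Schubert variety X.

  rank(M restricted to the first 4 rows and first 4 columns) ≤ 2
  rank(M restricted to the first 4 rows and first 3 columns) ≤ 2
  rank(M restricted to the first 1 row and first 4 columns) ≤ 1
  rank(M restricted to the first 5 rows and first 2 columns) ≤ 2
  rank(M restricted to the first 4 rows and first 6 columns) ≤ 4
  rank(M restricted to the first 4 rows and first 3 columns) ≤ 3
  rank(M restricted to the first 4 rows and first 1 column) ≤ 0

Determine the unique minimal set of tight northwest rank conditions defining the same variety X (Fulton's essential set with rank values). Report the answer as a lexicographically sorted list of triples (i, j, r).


The tightest implied rank at each (i,j), from the 7 conditions:

  R[1]: 0, 1, 1, 1, 1, 1
  R[2]: 0, 1, 2, 2, 2, 2
  R[3]: 0, 1, 2, 2, 3, 3
  R[4]: 0, 1, 2, 2, 3, 4
  R[5]: 1, 2, 3, 3, 4, 5
  R[6]: 1, 2, 3, 4, 5, 6

hence w(1..6) = (2, 3, 5, 6, 1, 4).

Fulton essential set (2 of the 6 Rothe cells):

[(4, 1, 0), (4, 4, 2)]


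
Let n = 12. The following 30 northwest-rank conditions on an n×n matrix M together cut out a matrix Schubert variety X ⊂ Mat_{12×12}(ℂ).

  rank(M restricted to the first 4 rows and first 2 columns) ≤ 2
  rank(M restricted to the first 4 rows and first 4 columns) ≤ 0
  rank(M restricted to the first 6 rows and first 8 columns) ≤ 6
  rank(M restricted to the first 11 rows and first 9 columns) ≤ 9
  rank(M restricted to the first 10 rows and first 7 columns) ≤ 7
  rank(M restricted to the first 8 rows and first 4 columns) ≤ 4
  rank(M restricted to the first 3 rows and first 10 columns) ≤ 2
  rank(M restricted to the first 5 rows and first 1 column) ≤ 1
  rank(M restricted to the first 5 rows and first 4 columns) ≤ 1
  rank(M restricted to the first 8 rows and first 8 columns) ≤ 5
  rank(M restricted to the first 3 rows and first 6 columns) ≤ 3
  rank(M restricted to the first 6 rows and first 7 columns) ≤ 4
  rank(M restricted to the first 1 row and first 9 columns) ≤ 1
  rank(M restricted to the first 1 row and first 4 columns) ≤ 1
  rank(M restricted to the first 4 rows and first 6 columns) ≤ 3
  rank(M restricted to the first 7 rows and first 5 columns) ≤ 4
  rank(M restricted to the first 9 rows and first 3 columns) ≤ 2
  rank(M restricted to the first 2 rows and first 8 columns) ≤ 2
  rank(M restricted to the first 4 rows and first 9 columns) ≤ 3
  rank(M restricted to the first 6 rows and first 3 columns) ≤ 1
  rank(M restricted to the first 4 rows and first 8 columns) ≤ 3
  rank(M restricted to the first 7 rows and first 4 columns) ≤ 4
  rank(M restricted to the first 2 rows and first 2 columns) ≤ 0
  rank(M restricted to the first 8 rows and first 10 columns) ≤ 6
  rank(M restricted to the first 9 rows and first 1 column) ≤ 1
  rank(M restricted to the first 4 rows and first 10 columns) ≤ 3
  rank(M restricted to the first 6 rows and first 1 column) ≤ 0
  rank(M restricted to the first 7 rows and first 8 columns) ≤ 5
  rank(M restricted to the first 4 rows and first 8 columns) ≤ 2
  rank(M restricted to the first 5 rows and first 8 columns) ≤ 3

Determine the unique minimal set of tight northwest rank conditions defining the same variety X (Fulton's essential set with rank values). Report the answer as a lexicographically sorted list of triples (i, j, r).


The tightest implied rank at each (i,j), from the 30 conditions:

  0 0 0 0 1 1 1 1 1 1 1 1
  0 0 0 0 1 2 2 2 2 2 2 2
  0 0 0 0 1 2 2 2 2 2 3 3
  0 0 0 0 1 2 2 2 3 3 4 4
  0 1 1 1 2 3 3 3 4 4 5 5
  0 1 1 2 3 4 4 4 5 5 6 6
  1 2 2 3 4 5 5 5 6 6 7 7
  1 2 2 3 4 5 5 5 6 6 7 8
  1 2 2 3 4 5 6 6 7 7 8 9
  1 2 3 4 5 6 7 7 8 8 9 10
  1 2 3 4 5 6 7 8 9 9 10 11
  1 2 3 4 5 6 7 8 9 10 11 12

giving w = (5, 6, 11, 9, 2, 4, 1, 12, 7, 3, 8, 10) via Δ²R.

Fulton essential set (8 of the 30 Rothe cells):

[(3, 10, 2), (4, 4, 0), (4, 8, 2), (6, 1, 0), (6, 3, 1), (8, 8, 5), (8, 10, 6), (9, 3, 2)]


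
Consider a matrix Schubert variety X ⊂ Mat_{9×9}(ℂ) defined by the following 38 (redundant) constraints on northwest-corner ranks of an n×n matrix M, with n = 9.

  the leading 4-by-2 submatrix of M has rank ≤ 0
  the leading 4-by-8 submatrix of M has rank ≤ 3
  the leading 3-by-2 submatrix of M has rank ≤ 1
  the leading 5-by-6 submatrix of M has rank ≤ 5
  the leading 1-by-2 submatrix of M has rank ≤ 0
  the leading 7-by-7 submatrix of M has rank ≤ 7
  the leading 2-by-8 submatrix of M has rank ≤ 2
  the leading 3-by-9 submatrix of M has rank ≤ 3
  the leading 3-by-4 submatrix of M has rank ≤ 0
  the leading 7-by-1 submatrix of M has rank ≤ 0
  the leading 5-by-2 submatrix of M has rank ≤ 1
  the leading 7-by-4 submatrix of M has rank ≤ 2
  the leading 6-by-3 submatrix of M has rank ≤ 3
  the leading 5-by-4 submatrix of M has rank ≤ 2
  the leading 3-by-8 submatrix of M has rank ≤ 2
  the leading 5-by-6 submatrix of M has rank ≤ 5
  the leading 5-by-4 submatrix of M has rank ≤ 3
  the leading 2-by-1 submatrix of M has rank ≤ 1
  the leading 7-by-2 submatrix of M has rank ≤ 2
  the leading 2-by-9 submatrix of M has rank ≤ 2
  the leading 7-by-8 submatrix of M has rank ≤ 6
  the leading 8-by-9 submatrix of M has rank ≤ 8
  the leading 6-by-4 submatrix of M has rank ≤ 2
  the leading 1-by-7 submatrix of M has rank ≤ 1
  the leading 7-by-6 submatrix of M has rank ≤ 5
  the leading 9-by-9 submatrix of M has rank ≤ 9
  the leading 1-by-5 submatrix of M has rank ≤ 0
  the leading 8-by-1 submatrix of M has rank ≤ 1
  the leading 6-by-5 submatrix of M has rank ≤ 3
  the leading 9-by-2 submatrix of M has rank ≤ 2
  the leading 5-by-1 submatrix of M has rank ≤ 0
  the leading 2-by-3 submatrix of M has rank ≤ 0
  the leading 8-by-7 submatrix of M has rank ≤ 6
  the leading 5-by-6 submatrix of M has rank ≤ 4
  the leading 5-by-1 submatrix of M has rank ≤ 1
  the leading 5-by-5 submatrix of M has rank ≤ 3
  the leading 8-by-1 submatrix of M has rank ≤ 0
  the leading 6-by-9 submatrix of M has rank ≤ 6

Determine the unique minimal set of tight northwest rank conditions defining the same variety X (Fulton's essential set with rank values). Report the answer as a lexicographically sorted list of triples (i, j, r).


Recovering R(i,j) via the rank-extension bound from the 38 conditions:

  row 1: 0 | 0 | 0 | 0 | 0 | 1 | 1 | 1 | 1
  row 2: 0 | 0 | 0 | 0 | 1 | 2 | 2 | 2 | 2
  row 3: 0 | 0 | 0 | 0 | 1 | 2 | 2 | 2 | 3
  row 4: 0 | 0 | 1 | 1 | 2 | 3 | 3 | 3 | 4
  row 5: 0 | 1 | 2 | 2 | 3 | 4 | 4 | 4 | 5
  row 6: 0 | 1 | 2 | 2 | 3 | 4 | 5 | 5 | 6
  row 7: 0 | 1 | 2 | 2 | 3 | 4 | 5 | 6 | 7
  row 8: 0 | 1 | 2 | 3 | 4 | 5 | 6 | 7 | 8
  row 9: 1 | 2 | 3 | 4 | 5 | 6 | 7 | 8 | 9

so w = (6, 5, 9, 3, 2, 7, 8, 4, 1).

D(w) has 23 cells with 6 SE-corners; essential set:

[(1, 5, 0), (3, 4, 0), (3, 8, 2), (4, 2, 0), (7, 4, 2), (8, 1, 0)]


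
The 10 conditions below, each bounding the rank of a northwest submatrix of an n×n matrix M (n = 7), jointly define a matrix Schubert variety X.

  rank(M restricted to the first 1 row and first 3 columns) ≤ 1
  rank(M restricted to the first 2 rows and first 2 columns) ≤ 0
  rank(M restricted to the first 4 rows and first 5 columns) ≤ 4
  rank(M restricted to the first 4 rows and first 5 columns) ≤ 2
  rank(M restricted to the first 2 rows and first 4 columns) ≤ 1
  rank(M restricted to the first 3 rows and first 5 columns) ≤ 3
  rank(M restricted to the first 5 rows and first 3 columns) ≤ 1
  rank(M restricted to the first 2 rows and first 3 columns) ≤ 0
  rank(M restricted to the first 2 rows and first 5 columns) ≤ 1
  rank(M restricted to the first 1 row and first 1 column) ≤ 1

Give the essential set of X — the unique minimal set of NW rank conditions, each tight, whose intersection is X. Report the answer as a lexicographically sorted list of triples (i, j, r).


Reconstructing r_w from the 10 given conditions:

  i=1: 0 | 0 | 0 | 1 | 1 | 1 | 1
  i=2: 0 | 0 | 0 | 1 | 1 | 2 | 2
  i=3: 1 | 1 | 1 | 2 | 2 | 3 | 3
  i=4: 1 | 1 | 1 | 2 | 2 | 3 | 4
  i=5: 1 | 1 | 1 | 2 | 3 | 4 | 5
  i=6: 1 | 2 | 2 | 3 | 4 | 5 | 6
  i=7: 1 | 2 | 3 | 4 | 5 | 6 | 7

the unique w with this rank table is (4, 6, 1, 7, 5, 2, 3).

ℓ(w)=12; the 4 essential cells (i,j,r):

[(2, 3, 0), (2, 5, 1), (4, 5, 2), (5, 3, 1)]


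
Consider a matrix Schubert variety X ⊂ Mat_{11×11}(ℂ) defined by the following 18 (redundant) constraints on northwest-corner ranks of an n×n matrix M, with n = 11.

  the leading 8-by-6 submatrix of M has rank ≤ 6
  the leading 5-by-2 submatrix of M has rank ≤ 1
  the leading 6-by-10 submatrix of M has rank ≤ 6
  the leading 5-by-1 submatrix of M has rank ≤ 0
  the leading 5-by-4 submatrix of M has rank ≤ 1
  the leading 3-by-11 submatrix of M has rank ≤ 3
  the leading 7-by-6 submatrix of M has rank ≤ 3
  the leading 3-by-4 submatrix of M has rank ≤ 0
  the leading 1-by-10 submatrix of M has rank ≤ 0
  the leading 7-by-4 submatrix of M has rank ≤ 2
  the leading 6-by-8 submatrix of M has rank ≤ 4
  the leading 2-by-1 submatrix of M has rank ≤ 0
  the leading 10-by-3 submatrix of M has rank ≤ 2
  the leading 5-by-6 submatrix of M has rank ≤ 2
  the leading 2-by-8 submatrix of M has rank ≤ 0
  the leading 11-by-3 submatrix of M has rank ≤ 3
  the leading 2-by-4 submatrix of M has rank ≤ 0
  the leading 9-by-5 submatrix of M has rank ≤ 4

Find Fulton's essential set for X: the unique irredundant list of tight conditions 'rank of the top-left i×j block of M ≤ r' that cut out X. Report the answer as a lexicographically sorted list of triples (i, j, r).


The tightest implied rank at each (i,j), from the 18 conditions:

  R[1]: 0 | 0 | 0 | 0 | 0 | 0 | 0 | 0 | 0 | 0 | 1
  R[2]: 0 | 0 | 0 | 0 | 0 | 0 | 0 | 0 | 1 | 1 | 2
  R[3]: 0 | 0 | 0 | 0 | 1 | 1 | 1 | 1 | 2 | 2 | 3
  R[4]: 0 | 1 | 1 | 1 | 2 | 2 | 2 | 2 | 3 | 3 | 4
  R[5]: 0 | 1 | 1 | 1 | 2 | 2 | 3 | 3 | 4 | 4 | 5
  R[6]: 1 | 2 | 2 | 2 | 3 | 3 | 4 | 4 | 5 | 5 | 6
  R[7]: 1 | 2 | 2 | 2 | 3 | 3 | 4 | 5 | 6 | 6 | 7
  R[8]: 1 | 2 | 2 | 3 | 4 | 4 | 5 | 6 | 7 | 7 | 8
  R[9]: 1 | 2 | 2 | 3 | 4 | 5 | 6 | 7 | 8 | 8 | 9
  R[10]: 1 | 2 | 2 | 3 | 4 | 5 | 6 | 7 | 8 | 9 | 10
  R[11]: 1 | 2 | 3 | 4 | 5 | 6 | 7 | 8 | 9 | 10 | 11

hence w(1..11) = (11, 9, 5, 2, 7, 1, 8, 4, 6, 10, 3).

ℓ(w)=33; the 9 essential cells (i,j,r):

[(1, 10, 0), (2, 8, 0), (3, 4, 0), (5, 1, 0), (5, 4, 1), (5, 6, 2), (7, 4, 2), (7, 6, 3), (10, 3, 2)]


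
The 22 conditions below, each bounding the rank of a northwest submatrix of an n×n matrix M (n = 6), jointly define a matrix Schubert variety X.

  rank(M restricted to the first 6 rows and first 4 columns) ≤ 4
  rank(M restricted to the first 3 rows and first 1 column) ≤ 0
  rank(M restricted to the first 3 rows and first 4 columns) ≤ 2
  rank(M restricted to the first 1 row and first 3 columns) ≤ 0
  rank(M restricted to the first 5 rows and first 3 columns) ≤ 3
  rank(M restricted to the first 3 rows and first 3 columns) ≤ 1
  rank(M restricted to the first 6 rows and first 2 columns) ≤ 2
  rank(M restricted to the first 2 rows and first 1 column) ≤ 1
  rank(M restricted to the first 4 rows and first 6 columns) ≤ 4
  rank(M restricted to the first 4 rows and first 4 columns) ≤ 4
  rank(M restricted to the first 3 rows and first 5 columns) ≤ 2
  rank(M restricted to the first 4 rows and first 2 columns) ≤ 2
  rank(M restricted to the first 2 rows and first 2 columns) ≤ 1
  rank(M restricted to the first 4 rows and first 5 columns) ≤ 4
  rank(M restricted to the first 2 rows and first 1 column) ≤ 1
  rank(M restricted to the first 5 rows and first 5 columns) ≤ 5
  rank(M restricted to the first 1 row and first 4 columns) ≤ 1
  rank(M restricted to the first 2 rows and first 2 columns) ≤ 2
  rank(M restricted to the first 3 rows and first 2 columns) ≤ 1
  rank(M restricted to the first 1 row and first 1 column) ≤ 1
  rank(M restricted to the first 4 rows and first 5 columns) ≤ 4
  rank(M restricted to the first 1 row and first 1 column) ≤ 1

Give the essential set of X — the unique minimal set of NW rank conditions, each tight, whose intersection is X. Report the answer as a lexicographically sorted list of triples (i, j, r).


Reconstructing r_w from the 22 given conditions:

  R[1]: 0  0  0  1  1  1
  R[2]: 0  1  1  2  2  2
  R[3]: 0  1  1  2  2  3
  R[4]: 1  2  2  3  3  4
  R[5]: 1  2  3  4  4  5
  R[6]: 1  2  3  4  5  6

reading off 1-entries of Δ²R: w = (4, 2, 6, 1, 3, 5).

ℓ(w)=7; the 4 essential cells (i,j,r):

[(1, 3, 0), (3, 1, 0), (3, 3, 1), (3, 5, 2)]
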